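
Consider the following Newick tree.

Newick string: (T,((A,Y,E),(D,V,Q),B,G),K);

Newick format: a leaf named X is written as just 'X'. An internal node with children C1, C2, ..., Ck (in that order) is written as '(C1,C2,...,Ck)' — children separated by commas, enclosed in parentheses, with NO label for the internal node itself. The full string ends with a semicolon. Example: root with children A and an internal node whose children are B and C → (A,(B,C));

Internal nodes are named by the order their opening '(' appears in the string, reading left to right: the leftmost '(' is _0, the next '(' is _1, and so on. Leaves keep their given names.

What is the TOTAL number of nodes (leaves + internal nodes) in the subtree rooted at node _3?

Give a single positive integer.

Answer: 4

Derivation:
Newick: (T,((A,Y,E),(D,V,Q),B,G),K);
Locate _3: it is the '(' at position 12 (the 4th '(' reading left to right).
Query: subtree rooted at _3
_3: subtree_size = 1 + 3
  D: subtree_size = 1 + 0
  V: subtree_size = 1 + 0
  Q: subtree_size = 1 + 0
Total subtree size of _3: 4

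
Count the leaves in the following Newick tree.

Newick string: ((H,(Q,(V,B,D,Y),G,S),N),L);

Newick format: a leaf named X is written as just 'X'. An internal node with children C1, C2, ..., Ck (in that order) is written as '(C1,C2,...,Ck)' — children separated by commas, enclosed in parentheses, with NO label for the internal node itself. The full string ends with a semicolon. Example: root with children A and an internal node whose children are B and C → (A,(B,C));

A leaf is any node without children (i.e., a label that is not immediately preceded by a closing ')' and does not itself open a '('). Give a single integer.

Answer: 10

Derivation:
Newick: ((H,(Q,(V,B,D,Y),G,S),N),L);
Scan left-to-right; a leaf is any maximal label run not followed by '(':
  pos 2: leaf 'H' → count = 1
  pos 5: leaf 'Q' → count = 2
  pos 8: leaf 'V' → count = 3
  pos 10: leaf 'B' → count = 4
  pos 12: leaf 'D' → count = 5
  pos 14: leaf 'Y' → count = 6
  pos 17: leaf 'G' → count = 7
  pos 19: leaf 'S' → count = 8
  pos 22: leaf 'N' → count = 9
  pos 25: leaf 'L' → count = 10
Total leaves: 10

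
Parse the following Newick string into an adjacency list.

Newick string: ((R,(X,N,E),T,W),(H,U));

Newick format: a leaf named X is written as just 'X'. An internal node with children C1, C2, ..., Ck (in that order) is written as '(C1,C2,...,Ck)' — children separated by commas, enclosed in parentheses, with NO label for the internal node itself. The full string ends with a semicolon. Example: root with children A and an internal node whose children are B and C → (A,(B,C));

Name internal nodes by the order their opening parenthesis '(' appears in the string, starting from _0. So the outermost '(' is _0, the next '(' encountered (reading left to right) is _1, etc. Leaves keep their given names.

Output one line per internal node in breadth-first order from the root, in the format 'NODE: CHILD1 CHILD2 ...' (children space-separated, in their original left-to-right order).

Input: ((R,(X,N,E),T,W),(H,U));
Scanning left-to-right, naming '(' by encounter order:
  pos 0: '(' -> open internal node _0 (depth 1)
  pos 1: '(' -> open internal node _1 (depth 2)
  pos 4: '(' -> open internal node _2 (depth 3)
  pos 10: ')' -> close internal node _2 (now at depth 2)
  pos 15: ')' -> close internal node _1 (now at depth 1)
  pos 17: '(' -> open internal node _3 (depth 2)
  pos 21: ')' -> close internal node _3 (now at depth 1)
  pos 22: ')' -> close internal node _0 (now at depth 0)
Total internal nodes: 4
BFS adjacency from root:
  _0: _1 _3
  _1: R _2 T W
  _3: H U
  _2: X N E

Answer: _0: _1 _3
_1: R _2 T W
_3: H U
_2: X N E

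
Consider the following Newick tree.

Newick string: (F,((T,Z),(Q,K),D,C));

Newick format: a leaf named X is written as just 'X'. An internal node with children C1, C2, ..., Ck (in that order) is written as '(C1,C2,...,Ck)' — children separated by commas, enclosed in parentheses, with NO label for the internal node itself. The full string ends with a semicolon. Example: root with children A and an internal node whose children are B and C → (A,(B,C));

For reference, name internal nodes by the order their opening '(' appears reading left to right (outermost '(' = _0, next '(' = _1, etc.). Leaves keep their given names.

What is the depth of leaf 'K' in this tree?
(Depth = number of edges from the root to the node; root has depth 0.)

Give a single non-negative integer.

Newick: (F,((T,Z),(Q,K),D,C));
Naming internals by '(' encounter order: outermost '(' = _0, next = _1, ...
Query node: K
Path from root: _0 -> _1 -> _3 -> K
Depth of K: 3 (number of edges from root)

Answer: 3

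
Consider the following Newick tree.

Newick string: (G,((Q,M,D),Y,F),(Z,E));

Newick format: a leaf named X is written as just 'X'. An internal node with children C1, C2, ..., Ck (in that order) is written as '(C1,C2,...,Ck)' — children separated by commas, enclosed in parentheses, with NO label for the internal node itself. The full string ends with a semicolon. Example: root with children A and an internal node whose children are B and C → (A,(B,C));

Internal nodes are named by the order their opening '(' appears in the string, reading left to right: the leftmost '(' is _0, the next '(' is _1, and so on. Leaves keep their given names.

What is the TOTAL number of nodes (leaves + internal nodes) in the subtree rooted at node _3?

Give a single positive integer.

Newick: (G,((Q,M,D),Y,F),(Z,E));
Locate _3: it is the '(' at position 17 (the 4th '(' reading left to right).
Query: subtree rooted at _3
_3: subtree_size = 1 + 2
  Z: subtree_size = 1 + 0
  E: subtree_size = 1 + 0
Total subtree size of _3: 3

Answer: 3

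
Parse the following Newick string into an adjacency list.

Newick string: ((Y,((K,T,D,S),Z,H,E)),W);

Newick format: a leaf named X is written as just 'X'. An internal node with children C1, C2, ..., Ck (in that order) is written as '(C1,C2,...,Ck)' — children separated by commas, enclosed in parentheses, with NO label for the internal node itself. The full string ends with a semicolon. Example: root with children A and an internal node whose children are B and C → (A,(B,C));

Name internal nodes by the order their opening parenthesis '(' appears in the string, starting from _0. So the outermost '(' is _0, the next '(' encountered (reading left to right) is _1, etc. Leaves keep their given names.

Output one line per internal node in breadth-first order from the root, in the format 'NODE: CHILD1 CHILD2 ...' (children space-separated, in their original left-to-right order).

Input: ((Y,((K,T,D,S),Z,H,E)),W);
Scanning left-to-right, naming '(' by encounter order:
  pos 0: '(' -> open internal node _0 (depth 1)
  pos 1: '(' -> open internal node _1 (depth 2)
  pos 4: '(' -> open internal node _2 (depth 3)
  pos 5: '(' -> open internal node _3 (depth 4)
  pos 13: ')' -> close internal node _3 (now at depth 3)
  pos 20: ')' -> close internal node _2 (now at depth 2)
  pos 21: ')' -> close internal node _1 (now at depth 1)
  pos 24: ')' -> close internal node _0 (now at depth 0)
Total internal nodes: 4
BFS adjacency from root:
  _0: _1 W
  _1: Y _2
  _2: _3 Z H E
  _3: K T D S

Answer: _0: _1 W
_1: Y _2
_2: _3 Z H E
_3: K T D S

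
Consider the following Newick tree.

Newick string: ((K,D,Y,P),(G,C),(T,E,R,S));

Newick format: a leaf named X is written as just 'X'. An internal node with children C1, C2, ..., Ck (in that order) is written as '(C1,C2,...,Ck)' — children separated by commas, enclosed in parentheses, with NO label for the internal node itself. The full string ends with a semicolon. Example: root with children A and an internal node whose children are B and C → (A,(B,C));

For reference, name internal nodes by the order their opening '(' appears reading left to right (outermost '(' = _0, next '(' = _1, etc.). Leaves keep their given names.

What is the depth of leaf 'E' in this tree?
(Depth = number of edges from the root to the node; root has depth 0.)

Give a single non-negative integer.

Newick: ((K,D,Y,P),(G,C),(T,E,R,S));
Naming internals by '(' encounter order: outermost '(' = _0, next = _1, ...
Query node: E
Path from root: _0 -> _3 -> E
Depth of E: 2 (number of edges from root)

Answer: 2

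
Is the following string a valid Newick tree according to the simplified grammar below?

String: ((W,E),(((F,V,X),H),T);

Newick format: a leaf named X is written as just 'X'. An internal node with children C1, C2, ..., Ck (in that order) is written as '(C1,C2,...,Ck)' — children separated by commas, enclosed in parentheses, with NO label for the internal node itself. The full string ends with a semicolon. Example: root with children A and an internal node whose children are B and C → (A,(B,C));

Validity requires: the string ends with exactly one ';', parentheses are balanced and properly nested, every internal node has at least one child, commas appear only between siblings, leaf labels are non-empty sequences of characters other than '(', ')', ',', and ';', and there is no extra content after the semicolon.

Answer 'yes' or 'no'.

Input: ((W,E),(((F,V,X),H),T);
Paren balance: 5 '(' vs 4 ')' MISMATCH
Ends with single ';': True
Full parse: FAILS (expected , or ) at pos 22)
Valid: False

Answer: no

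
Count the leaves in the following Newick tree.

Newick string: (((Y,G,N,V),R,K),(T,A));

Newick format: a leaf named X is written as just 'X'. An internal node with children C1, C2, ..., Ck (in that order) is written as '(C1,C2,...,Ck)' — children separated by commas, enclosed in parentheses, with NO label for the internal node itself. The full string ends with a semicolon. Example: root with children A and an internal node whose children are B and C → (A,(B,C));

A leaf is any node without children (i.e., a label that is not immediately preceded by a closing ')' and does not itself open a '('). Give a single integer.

Answer: 8

Derivation:
Newick: (((Y,G,N,V),R,K),(T,A));
Scan left-to-right; a leaf is any maximal label run not followed by '(':
  pos 3: leaf 'Y' → count = 1
  pos 5: leaf 'G' → count = 2
  pos 7: leaf 'N' → count = 3
  pos 9: leaf 'V' → count = 4
  pos 12: leaf 'R' → count = 5
  pos 14: leaf 'K' → count = 6
  pos 18: leaf 'T' → count = 7
  pos 20: leaf 'A' → count = 8
Total leaves: 8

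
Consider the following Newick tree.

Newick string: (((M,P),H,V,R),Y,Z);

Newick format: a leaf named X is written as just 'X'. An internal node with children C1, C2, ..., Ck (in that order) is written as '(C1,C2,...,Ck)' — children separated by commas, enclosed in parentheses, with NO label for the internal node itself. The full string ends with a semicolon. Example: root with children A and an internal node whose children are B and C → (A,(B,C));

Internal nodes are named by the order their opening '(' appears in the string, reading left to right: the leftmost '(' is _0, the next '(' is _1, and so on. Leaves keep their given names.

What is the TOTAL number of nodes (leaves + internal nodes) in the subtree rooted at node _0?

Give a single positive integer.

Newick: (((M,P),H,V,R),Y,Z);
Locate _0: it is the '(' at position 0 (the 1st '(' reading left to right).
Query: subtree rooted at _0
_0: subtree_size = 1 + 9
  _1: subtree_size = 1 + 6
    _2: subtree_size = 1 + 2
      M: subtree_size = 1 + 0
      P: subtree_size = 1 + 0
    H: subtree_size = 1 + 0
    V: subtree_size = 1 + 0
    R: subtree_size = 1 + 0
  Y: subtree_size = 1 + 0
  Z: subtree_size = 1 + 0
Total subtree size of _0: 10

Answer: 10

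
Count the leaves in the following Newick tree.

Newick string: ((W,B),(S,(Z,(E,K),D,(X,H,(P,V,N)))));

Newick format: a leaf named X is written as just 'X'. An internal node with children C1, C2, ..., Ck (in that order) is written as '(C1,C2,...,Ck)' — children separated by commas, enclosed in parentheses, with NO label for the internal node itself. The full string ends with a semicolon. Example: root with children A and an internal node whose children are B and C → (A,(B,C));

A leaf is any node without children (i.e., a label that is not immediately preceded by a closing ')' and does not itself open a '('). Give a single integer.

Answer: 12

Derivation:
Newick: ((W,B),(S,(Z,(E,K),D,(X,H,(P,V,N)))));
Scan left-to-right; a leaf is any maximal label run not followed by '(':
  pos 2: leaf 'W' → count = 1
  pos 4: leaf 'B' → count = 2
  pos 8: leaf 'S' → count = 3
  pos 11: leaf 'Z' → count = 4
  pos 14: leaf 'E' → count = 5
  pos 16: leaf 'K' → count = 6
  pos 19: leaf 'D' → count = 7
  pos 22: leaf 'X' → count = 8
  pos 24: leaf 'H' → count = 9
  pos 27: leaf 'P' → count = 10
  pos 29: leaf 'V' → count = 11
  pos 31: leaf 'N' → count = 12
Total leaves: 12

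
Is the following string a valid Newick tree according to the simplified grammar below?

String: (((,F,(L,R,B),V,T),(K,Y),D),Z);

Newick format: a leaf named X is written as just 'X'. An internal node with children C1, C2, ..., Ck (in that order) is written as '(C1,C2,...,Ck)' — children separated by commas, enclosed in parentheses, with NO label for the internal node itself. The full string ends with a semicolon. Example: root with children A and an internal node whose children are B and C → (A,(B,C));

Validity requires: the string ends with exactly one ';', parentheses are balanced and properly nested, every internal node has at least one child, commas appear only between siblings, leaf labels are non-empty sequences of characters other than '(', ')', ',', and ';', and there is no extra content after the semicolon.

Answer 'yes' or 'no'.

Answer: no

Derivation:
Input: (((,F,(L,R,B),V,T),(K,Y),D),Z);
Paren balance: 5 '(' vs 5 ')' OK
Ends with single ';': True
Full parse: FAILS (empty leaf label at pos 3)
Valid: False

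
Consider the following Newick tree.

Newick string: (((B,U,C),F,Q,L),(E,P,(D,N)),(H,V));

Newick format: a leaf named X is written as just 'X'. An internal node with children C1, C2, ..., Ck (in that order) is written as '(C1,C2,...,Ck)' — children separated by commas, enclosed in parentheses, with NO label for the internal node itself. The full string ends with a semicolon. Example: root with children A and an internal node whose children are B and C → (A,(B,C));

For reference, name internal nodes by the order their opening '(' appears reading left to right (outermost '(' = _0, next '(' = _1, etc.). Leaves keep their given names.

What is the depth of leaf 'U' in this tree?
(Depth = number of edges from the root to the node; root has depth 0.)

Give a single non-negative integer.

Newick: (((B,U,C),F,Q,L),(E,P,(D,N)),(H,V));
Naming internals by '(' encounter order: outermost '(' = _0, next = _1, ...
Query node: U
Path from root: _0 -> _1 -> _2 -> U
Depth of U: 3 (number of edges from root)

Answer: 3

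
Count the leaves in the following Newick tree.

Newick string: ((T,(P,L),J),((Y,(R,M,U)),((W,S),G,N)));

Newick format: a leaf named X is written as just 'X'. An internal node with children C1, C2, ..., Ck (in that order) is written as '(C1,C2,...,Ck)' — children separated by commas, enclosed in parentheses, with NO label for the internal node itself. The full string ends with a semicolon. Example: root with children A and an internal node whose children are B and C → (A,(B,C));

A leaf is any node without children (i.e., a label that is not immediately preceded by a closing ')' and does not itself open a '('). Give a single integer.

Answer: 12

Derivation:
Newick: ((T,(P,L),J),((Y,(R,M,U)),((W,S),G,N)));
Scan left-to-right; a leaf is any maximal label run not followed by '(':
  pos 2: leaf 'T' → count = 1
  pos 5: leaf 'P' → count = 2
  pos 7: leaf 'L' → count = 3
  pos 10: leaf 'J' → count = 4
  pos 15: leaf 'Y' → count = 5
  pos 18: leaf 'R' → count = 6
  pos 20: leaf 'M' → count = 7
  pos 22: leaf 'U' → count = 8
  pos 28: leaf 'W' → count = 9
  pos 30: leaf 'S' → count = 10
  pos 33: leaf 'G' → count = 11
  pos 35: leaf 'N' → count = 12
Total leaves: 12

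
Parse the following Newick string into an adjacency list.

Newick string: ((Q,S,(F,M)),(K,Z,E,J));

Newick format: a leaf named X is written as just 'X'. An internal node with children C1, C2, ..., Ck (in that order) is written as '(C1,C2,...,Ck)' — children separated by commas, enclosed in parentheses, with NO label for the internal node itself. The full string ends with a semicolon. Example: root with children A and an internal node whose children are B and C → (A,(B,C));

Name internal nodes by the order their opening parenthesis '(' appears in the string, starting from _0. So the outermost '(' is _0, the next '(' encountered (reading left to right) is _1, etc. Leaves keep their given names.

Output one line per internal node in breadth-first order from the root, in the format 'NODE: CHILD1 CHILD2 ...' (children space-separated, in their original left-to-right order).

Input: ((Q,S,(F,M)),(K,Z,E,J));
Scanning left-to-right, naming '(' by encounter order:
  pos 0: '(' -> open internal node _0 (depth 1)
  pos 1: '(' -> open internal node _1 (depth 2)
  pos 6: '(' -> open internal node _2 (depth 3)
  pos 10: ')' -> close internal node _2 (now at depth 2)
  pos 11: ')' -> close internal node _1 (now at depth 1)
  pos 13: '(' -> open internal node _3 (depth 2)
  pos 21: ')' -> close internal node _3 (now at depth 1)
  pos 22: ')' -> close internal node _0 (now at depth 0)
Total internal nodes: 4
BFS adjacency from root:
  _0: _1 _3
  _1: Q S _2
  _3: K Z E J
  _2: F M

Answer: _0: _1 _3
_1: Q S _2
_3: K Z E J
_2: F M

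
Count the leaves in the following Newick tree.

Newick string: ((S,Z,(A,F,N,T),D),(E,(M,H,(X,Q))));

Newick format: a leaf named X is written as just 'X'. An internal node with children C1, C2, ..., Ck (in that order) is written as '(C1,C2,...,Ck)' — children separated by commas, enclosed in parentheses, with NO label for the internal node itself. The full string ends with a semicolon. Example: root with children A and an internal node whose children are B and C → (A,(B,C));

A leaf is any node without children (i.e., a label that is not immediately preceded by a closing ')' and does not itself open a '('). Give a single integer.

Newick: ((S,Z,(A,F,N,T),D),(E,(M,H,(X,Q))));
Scan left-to-right; a leaf is any maximal label run not followed by '(':
  pos 2: leaf 'S' → count = 1
  pos 4: leaf 'Z' → count = 2
  pos 7: leaf 'A' → count = 3
  pos 9: leaf 'F' → count = 4
  pos 11: leaf 'N' → count = 5
  pos 13: leaf 'T' → count = 6
  pos 16: leaf 'D' → count = 7
  pos 20: leaf 'E' → count = 8
  pos 23: leaf 'M' → count = 9
  pos 25: leaf 'H' → count = 10
  pos 28: leaf 'X' → count = 11
  pos 30: leaf 'Q' → count = 12
Total leaves: 12

Answer: 12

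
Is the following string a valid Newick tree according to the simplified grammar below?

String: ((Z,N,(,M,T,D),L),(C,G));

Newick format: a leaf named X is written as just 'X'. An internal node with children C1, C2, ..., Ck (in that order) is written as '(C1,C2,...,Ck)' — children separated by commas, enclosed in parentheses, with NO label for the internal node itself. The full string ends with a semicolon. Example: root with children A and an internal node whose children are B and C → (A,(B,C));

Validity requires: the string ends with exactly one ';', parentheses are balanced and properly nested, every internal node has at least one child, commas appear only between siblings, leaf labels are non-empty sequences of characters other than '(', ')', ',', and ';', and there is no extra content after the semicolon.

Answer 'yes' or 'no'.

Input: ((Z,N,(,M,T,D),L),(C,G));
Paren balance: 4 '(' vs 4 ')' OK
Ends with single ';': True
Full parse: FAILS (empty leaf label at pos 7)
Valid: False

Answer: no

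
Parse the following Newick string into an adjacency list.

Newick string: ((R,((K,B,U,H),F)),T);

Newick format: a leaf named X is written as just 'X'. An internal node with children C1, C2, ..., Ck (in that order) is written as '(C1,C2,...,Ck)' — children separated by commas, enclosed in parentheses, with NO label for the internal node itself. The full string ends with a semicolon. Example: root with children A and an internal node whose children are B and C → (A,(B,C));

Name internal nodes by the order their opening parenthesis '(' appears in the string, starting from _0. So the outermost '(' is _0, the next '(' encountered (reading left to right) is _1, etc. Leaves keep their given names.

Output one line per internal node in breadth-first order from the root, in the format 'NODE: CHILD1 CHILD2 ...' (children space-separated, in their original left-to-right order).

Answer: _0: _1 T
_1: R _2
_2: _3 F
_3: K B U H

Derivation:
Input: ((R,((K,B,U,H),F)),T);
Scanning left-to-right, naming '(' by encounter order:
  pos 0: '(' -> open internal node _0 (depth 1)
  pos 1: '(' -> open internal node _1 (depth 2)
  pos 4: '(' -> open internal node _2 (depth 3)
  pos 5: '(' -> open internal node _3 (depth 4)
  pos 13: ')' -> close internal node _3 (now at depth 3)
  pos 16: ')' -> close internal node _2 (now at depth 2)
  pos 17: ')' -> close internal node _1 (now at depth 1)
  pos 20: ')' -> close internal node _0 (now at depth 0)
Total internal nodes: 4
BFS adjacency from root:
  _0: _1 T
  _1: R _2
  _2: _3 F
  _3: K B U H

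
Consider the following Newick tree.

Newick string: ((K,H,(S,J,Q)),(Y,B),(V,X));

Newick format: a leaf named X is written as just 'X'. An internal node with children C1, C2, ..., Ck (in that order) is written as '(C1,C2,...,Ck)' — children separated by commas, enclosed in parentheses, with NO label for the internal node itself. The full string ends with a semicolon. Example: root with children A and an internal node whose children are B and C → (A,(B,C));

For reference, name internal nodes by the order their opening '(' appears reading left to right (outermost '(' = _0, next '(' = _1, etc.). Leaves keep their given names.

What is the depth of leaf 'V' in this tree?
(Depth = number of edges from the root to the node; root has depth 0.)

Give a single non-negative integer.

Answer: 2

Derivation:
Newick: ((K,H,(S,J,Q)),(Y,B),(V,X));
Naming internals by '(' encounter order: outermost '(' = _0, next = _1, ...
Query node: V
Path from root: _0 -> _4 -> V
Depth of V: 2 (number of edges from root)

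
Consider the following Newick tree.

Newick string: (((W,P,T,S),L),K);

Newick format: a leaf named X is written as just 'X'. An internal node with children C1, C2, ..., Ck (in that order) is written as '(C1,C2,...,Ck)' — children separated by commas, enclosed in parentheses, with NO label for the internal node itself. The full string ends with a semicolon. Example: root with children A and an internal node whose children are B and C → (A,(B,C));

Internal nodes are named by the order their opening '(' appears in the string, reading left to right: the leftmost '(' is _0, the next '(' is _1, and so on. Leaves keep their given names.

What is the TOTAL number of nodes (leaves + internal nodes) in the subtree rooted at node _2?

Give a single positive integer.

Answer: 5

Derivation:
Newick: (((W,P,T,S),L),K);
Locate _2: it is the '(' at position 2 (the 3rd '(' reading left to right).
Query: subtree rooted at _2
_2: subtree_size = 1 + 4
  W: subtree_size = 1 + 0
  P: subtree_size = 1 + 0
  T: subtree_size = 1 + 0
  S: subtree_size = 1 + 0
Total subtree size of _2: 5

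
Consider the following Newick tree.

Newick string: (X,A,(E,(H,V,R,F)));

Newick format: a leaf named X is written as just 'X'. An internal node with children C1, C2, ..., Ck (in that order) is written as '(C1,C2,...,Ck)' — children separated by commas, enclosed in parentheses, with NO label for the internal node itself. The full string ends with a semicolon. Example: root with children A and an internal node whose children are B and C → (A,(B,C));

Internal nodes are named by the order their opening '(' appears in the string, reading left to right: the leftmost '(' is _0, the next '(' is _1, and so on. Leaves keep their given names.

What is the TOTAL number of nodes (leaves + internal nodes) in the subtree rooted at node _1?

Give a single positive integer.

Newick: (X,A,(E,(H,V,R,F)));
Locate _1: it is the '(' at position 5 (the 2nd '(' reading left to right).
Query: subtree rooted at _1
_1: subtree_size = 1 + 6
  E: subtree_size = 1 + 0
  _2: subtree_size = 1 + 4
    H: subtree_size = 1 + 0
    V: subtree_size = 1 + 0
    R: subtree_size = 1 + 0
    F: subtree_size = 1 + 0
Total subtree size of _1: 7

Answer: 7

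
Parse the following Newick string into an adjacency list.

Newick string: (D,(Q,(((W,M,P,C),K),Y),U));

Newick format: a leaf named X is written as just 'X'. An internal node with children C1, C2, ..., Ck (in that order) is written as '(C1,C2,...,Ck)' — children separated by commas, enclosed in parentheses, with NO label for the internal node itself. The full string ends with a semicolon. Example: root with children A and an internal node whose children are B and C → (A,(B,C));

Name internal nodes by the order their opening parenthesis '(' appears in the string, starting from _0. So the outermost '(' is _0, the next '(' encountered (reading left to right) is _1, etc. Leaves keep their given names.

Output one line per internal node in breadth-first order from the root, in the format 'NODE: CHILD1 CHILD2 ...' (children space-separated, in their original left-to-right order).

Answer: _0: D _1
_1: Q _2 U
_2: _3 Y
_3: _4 K
_4: W M P C

Derivation:
Input: (D,(Q,(((W,M,P,C),K),Y),U));
Scanning left-to-right, naming '(' by encounter order:
  pos 0: '(' -> open internal node _0 (depth 1)
  pos 3: '(' -> open internal node _1 (depth 2)
  pos 6: '(' -> open internal node _2 (depth 3)
  pos 7: '(' -> open internal node _3 (depth 4)
  pos 8: '(' -> open internal node _4 (depth 5)
  pos 16: ')' -> close internal node _4 (now at depth 4)
  pos 19: ')' -> close internal node _3 (now at depth 3)
  pos 22: ')' -> close internal node _2 (now at depth 2)
  pos 25: ')' -> close internal node _1 (now at depth 1)
  pos 26: ')' -> close internal node _0 (now at depth 0)
Total internal nodes: 5
BFS adjacency from root:
  _0: D _1
  _1: Q _2 U
  _2: _3 Y
  _3: _4 K
  _4: W M P C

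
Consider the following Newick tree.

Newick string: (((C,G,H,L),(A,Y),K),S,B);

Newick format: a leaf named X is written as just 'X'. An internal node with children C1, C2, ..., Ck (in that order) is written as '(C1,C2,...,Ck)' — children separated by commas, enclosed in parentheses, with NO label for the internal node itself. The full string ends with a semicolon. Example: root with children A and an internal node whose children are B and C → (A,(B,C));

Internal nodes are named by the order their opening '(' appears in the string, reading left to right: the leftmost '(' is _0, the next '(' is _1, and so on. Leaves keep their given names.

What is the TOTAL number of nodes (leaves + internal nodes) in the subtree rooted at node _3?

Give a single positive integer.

Answer: 3

Derivation:
Newick: (((C,G,H,L),(A,Y),K),S,B);
Locate _3: it is the '(' at position 12 (the 4th '(' reading left to right).
Query: subtree rooted at _3
_3: subtree_size = 1 + 2
  A: subtree_size = 1 + 0
  Y: subtree_size = 1 + 0
Total subtree size of _3: 3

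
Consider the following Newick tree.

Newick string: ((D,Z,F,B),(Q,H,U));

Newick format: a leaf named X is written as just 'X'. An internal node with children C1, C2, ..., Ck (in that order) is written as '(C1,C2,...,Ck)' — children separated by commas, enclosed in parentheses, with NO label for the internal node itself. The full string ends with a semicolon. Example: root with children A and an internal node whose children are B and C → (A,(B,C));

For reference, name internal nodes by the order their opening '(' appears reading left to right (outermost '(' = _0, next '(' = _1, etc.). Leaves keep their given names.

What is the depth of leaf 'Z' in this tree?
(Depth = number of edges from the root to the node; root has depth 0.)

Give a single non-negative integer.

Newick: ((D,Z,F,B),(Q,H,U));
Naming internals by '(' encounter order: outermost '(' = _0, next = _1, ...
Query node: Z
Path from root: _0 -> _1 -> Z
Depth of Z: 2 (number of edges from root)

Answer: 2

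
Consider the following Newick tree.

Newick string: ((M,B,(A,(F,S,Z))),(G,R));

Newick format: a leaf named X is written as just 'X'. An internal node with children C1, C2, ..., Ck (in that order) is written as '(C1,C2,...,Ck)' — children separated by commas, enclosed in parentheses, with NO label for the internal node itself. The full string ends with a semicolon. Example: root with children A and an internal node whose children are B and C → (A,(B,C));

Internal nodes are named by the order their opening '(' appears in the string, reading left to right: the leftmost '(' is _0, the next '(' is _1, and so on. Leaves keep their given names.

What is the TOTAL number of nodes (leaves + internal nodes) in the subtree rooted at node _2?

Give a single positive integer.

Answer: 6

Derivation:
Newick: ((M,B,(A,(F,S,Z))),(G,R));
Locate _2: it is the '(' at position 6 (the 3rd '(' reading left to right).
Query: subtree rooted at _2
_2: subtree_size = 1 + 5
  A: subtree_size = 1 + 0
  _3: subtree_size = 1 + 3
    F: subtree_size = 1 + 0
    S: subtree_size = 1 + 0
    Z: subtree_size = 1 + 0
Total subtree size of _2: 6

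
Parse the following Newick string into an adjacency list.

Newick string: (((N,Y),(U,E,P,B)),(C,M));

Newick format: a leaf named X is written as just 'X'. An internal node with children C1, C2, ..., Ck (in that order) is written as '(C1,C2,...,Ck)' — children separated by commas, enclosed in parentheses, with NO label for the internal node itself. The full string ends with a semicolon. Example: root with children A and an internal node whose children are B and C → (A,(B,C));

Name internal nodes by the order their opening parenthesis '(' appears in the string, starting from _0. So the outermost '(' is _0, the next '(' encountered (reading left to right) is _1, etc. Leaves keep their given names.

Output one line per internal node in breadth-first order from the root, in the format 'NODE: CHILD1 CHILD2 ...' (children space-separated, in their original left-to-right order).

Answer: _0: _1 _4
_1: _2 _3
_4: C M
_2: N Y
_3: U E P B

Derivation:
Input: (((N,Y),(U,E,P,B)),(C,M));
Scanning left-to-right, naming '(' by encounter order:
  pos 0: '(' -> open internal node _0 (depth 1)
  pos 1: '(' -> open internal node _1 (depth 2)
  pos 2: '(' -> open internal node _2 (depth 3)
  pos 6: ')' -> close internal node _2 (now at depth 2)
  pos 8: '(' -> open internal node _3 (depth 3)
  pos 16: ')' -> close internal node _3 (now at depth 2)
  pos 17: ')' -> close internal node _1 (now at depth 1)
  pos 19: '(' -> open internal node _4 (depth 2)
  pos 23: ')' -> close internal node _4 (now at depth 1)
  pos 24: ')' -> close internal node _0 (now at depth 0)
Total internal nodes: 5
BFS adjacency from root:
  _0: _1 _4
  _1: _2 _3
  _4: C M
  _2: N Y
  _3: U E P B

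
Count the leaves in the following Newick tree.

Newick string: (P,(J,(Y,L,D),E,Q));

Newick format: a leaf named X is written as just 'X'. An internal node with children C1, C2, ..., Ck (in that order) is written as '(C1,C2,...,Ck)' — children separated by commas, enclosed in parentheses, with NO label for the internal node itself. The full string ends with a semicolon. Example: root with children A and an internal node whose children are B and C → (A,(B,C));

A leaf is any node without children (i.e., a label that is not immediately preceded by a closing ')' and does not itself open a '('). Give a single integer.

Answer: 7

Derivation:
Newick: (P,(J,(Y,L,D),E,Q));
Scan left-to-right; a leaf is any maximal label run not followed by '(':
  pos 1: leaf 'P' → count = 1
  pos 4: leaf 'J' → count = 2
  pos 7: leaf 'Y' → count = 3
  pos 9: leaf 'L' → count = 4
  pos 11: leaf 'D' → count = 5
  pos 14: leaf 'E' → count = 6
  pos 16: leaf 'Q' → count = 7
Total leaves: 7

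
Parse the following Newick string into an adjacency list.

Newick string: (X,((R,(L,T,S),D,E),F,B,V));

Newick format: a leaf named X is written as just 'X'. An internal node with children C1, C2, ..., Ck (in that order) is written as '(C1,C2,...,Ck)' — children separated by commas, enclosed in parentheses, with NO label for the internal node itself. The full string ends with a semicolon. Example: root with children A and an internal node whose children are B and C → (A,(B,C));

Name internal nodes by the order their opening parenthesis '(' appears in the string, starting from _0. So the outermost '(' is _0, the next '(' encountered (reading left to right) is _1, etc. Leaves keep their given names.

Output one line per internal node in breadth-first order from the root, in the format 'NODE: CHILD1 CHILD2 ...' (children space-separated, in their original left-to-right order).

Input: (X,((R,(L,T,S),D,E),F,B,V));
Scanning left-to-right, naming '(' by encounter order:
  pos 0: '(' -> open internal node _0 (depth 1)
  pos 3: '(' -> open internal node _1 (depth 2)
  pos 4: '(' -> open internal node _2 (depth 3)
  pos 7: '(' -> open internal node _3 (depth 4)
  pos 13: ')' -> close internal node _3 (now at depth 3)
  pos 18: ')' -> close internal node _2 (now at depth 2)
  pos 25: ')' -> close internal node _1 (now at depth 1)
  pos 26: ')' -> close internal node _0 (now at depth 0)
Total internal nodes: 4
BFS adjacency from root:
  _0: X _1
  _1: _2 F B V
  _2: R _3 D E
  _3: L T S

Answer: _0: X _1
_1: _2 F B V
_2: R _3 D E
_3: L T S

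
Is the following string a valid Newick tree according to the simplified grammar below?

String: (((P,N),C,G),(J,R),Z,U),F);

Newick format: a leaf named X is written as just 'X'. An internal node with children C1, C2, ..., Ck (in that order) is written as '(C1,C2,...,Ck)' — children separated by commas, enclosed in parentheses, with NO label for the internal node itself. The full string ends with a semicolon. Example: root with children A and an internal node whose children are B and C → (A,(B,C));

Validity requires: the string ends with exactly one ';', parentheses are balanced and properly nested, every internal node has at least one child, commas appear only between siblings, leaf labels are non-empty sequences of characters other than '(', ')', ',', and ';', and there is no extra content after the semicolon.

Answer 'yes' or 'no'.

Input: (((P,N),C,G),(J,R),Z,U),F);
Paren balance: 4 '(' vs 5 ')' MISMATCH
Ends with single ';': True
Full parse: FAILS (extra content after tree at pos 23)
Valid: False

Answer: no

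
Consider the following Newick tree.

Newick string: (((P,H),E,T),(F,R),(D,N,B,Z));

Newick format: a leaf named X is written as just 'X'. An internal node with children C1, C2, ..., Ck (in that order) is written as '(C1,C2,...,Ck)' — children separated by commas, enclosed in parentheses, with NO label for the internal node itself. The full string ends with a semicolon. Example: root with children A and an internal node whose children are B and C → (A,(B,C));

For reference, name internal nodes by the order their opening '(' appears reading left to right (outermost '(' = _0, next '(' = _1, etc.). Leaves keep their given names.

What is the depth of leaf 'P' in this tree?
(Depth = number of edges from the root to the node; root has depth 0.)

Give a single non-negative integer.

Answer: 3

Derivation:
Newick: (((P,H),E,T),(F,R),(D,N,B,Z));
Naming internals by '(' encounter order: outermost '(' = _0, next = _1, ...
Query node: P
Path from root: _0 -> _1 -> _2 -> P
Depth of P: 3 (number of edges from root)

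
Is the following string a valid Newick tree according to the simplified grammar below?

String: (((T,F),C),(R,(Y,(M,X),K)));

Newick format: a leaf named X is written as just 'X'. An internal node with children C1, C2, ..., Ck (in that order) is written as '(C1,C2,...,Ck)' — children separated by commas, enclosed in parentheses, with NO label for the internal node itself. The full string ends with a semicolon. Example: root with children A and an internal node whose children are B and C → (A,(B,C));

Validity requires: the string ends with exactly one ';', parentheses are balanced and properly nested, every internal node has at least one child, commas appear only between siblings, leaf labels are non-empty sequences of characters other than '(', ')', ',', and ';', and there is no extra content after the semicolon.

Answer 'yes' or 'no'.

Input: (((T,F),C),(R,(Y,(M,X),K)));
Paren balance: 6 '(' vs 6 ')' OK
Ends with single ';': True
Full parse: OK
Valid: True

Answer: yes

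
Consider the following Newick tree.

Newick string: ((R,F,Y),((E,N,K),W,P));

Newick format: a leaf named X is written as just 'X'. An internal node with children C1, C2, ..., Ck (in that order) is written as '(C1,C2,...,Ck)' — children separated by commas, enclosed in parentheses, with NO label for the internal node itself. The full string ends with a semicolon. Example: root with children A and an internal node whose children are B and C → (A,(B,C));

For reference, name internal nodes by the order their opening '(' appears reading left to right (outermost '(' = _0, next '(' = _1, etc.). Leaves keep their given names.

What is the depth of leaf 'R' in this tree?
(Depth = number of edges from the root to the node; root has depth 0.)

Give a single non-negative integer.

Answer: 2

Derivation:
Newick: ((R,F,Y),((E,N,K),W,P));
Naming internals by '(' encounter order: outermost '(' = _0, next = _1, ...
Query node: R
Path from root: _0 -> _1 -> R
Depth of R: 2 (number of edges from root)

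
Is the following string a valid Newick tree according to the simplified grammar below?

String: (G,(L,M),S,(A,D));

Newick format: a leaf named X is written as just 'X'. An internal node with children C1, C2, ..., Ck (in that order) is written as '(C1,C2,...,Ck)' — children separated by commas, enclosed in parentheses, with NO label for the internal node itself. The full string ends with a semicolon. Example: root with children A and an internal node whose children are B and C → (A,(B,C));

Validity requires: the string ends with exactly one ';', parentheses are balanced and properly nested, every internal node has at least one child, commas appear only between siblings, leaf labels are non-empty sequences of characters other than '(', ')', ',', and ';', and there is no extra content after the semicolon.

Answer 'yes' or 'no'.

Answer: yes

Derivation:
Input: (G,(L,M),S,(A,D));
Paren balance: 3 '(' vs 3 ')' OK
Ends with single ';': True
Full parse: OK
Valid: True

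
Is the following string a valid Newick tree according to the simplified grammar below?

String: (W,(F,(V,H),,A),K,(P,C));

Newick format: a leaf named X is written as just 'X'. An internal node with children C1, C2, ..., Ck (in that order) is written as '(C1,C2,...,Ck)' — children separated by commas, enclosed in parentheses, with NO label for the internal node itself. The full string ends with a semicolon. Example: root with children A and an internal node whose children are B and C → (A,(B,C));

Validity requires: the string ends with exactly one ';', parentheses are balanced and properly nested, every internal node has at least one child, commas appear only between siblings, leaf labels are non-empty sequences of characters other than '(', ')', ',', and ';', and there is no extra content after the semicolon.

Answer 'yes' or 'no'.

Answer: no

Derivation:
Input: (W,(F,(V,H),,A),K,(P,C));
Paren balance: 4 '(' vs 4 ')' OK
Ends with single ';': True
Full parse: FAILS (empty leaf label at pos 12)
Valid: False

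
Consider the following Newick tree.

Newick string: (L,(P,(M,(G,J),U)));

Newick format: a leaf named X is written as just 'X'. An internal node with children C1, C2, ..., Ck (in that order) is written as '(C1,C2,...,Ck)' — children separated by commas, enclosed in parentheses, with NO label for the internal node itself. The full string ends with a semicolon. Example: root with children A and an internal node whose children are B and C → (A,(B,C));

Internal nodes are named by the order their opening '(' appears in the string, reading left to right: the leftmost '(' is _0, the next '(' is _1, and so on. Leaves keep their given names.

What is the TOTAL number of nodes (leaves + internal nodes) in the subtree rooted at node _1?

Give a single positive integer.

Answer: 8

Derivation:
Newick: (L,(P,(M,(G,J),U)));
Locate _1: it is the '(' at position 3 (the 2nd '(' reading left to right).
Query: subtree rooted at _1
_1: subtree_size = 1 + 7
  P: subtree_size = 1 + 0
  _2: subtree_size = 1 + 5
    M: subtree_size = 1 + 0
    _3: subtree_size = 1 + 2
      G: subtree_size = 1 + 0
      J: subtree_size = 1 + 0
    U: subtree_size = 1 + 0
Total subtree size of _1: 8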